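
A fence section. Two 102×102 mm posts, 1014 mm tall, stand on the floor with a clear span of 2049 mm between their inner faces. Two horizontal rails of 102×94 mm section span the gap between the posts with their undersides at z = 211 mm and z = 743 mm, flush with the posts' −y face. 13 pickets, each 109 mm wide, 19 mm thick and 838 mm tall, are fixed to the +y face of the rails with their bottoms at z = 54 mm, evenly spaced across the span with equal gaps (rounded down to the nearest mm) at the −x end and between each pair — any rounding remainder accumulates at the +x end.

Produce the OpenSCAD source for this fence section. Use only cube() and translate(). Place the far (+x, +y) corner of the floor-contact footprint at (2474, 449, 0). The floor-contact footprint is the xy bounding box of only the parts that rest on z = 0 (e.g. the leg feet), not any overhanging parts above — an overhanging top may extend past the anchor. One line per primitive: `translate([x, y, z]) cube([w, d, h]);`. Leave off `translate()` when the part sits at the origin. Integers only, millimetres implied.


translate([221, 347, 0]) cube([102, 102, 1014]);
translate([2372, 347, 0]) cube([102, 102, 1014]);
translate([323, 347, 211]) cube([2049, 102, 94]);
translate([323, 347, 743]) cube([2049, 102, 94]);
translate([368, 449, 54]) cube([109, 19, 838]);
translate([522, 449, 54]) cube([109, 19, 838]);
translate([676, 449, 54]) cube([109, 19, 838]);
translate([830, 449, 54]) cube([109, 19, 838]);
translate([984, 449, 54]) cube([109, 19, 838]);
translate([1138, 449, 54]) cube([109, 19, 838]);
translate([1292, 449, 54]) cube([109, 19, 838]);
translate([1446, 449, 54]) cube([109, 19, 838]);
translate([1600, 449, 54]) cube([109, 19, 838]);
translate([1754, 449, 54]) cube([109, 19, 838]);
translate([1908, 449, 54]) cube([109, 19, 838]);
translate([2062, 449, 54]) cube([109, 19, 838]);
translate([2216, 449, 54]) cube([109, 19, 838]);


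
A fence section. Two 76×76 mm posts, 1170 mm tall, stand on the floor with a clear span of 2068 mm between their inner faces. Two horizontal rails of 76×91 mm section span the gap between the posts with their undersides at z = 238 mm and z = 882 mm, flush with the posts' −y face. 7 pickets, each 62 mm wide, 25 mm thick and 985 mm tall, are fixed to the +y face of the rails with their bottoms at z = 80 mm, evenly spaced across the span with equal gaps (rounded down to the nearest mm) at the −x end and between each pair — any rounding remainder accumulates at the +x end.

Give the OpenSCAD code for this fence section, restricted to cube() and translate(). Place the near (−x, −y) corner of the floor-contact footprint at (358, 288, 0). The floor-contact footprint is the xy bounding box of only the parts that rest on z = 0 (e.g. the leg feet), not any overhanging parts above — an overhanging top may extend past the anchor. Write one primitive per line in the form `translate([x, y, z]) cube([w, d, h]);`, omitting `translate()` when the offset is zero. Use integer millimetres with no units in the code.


translate([358, 288, 0]) cube([76, 76, 1170]);
translate([2502, 288, 0]) cube([76, 76, 1170]);
translate([434, 288, 238]) cube([2068, 76, 91]);
translate([434, 288, 882]) cube([2068, 76, 91]);
translate([638, 364, 80]) cube([62, 25, 985]);
translate([904, 364, 80]) cube([62, 25, 985]);
translate([1170, 364, 80]) cube([62, 25, 985]);
translate([1436, 364, 80]) cube([62, 25, 985]);
translate([1702, 364, 80]) cube([62, 25, 985]);
translate([1968, 364, 80]) cube([62, 25, 985]);
translate([2234, 364, 80]) cube([62, 25, 985]);


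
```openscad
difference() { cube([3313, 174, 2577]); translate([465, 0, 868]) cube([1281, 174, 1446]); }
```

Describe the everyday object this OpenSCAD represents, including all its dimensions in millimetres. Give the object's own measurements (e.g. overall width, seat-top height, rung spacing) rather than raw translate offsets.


A wall 3313 mm long (x), 174 mm thick (y), 2577 mm tall, with a rectangular window opening cut through it. The opening is 1281 mm wide and 1446 mm tall; its sill is at z = 868 mm and its near (−x) edge is 465 mm from the wall's −x end. The opening passes through the full wall thickness.


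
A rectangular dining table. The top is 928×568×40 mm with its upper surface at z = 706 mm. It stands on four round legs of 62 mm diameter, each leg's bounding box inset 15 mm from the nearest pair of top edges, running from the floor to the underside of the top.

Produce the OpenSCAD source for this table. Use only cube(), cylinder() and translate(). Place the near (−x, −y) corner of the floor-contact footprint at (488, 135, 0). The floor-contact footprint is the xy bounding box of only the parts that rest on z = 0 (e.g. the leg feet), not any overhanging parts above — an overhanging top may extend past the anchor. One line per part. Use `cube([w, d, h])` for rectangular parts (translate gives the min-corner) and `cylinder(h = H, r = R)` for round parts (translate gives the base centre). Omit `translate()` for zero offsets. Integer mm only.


translate([473, 120, 666]) cube([928, 568, 40]);
translate([519, 166, 0]) cylinder(h = 666, r = 31);
translate([1355, 166, 0]) cylinder(h = 666, r = 31);
translate([519, 642, 0]) cylinder(h = 666, r = 31);
translate([1355, 642, 0]) cylinder(h = 666, r = 31);


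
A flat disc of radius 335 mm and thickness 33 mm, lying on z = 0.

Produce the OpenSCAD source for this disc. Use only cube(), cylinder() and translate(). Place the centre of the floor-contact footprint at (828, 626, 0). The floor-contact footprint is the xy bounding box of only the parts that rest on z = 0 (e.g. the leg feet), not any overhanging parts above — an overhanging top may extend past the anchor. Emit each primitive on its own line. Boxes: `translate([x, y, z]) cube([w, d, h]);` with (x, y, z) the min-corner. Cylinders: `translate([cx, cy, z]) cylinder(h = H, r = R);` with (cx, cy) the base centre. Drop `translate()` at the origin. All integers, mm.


translate([828, 626, 0]) cylinder(h = 33, r = 335);


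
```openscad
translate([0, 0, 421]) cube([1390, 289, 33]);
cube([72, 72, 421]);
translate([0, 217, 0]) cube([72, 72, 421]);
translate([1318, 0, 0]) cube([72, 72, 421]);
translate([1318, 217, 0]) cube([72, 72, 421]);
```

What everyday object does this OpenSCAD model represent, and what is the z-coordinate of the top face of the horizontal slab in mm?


A bench. The seat-top height is 454 mm.

A long slab on four corner posts — a bench. The slab sits at z = 421 with thickness 33, so the top is 421 + 33 = 454 mm.


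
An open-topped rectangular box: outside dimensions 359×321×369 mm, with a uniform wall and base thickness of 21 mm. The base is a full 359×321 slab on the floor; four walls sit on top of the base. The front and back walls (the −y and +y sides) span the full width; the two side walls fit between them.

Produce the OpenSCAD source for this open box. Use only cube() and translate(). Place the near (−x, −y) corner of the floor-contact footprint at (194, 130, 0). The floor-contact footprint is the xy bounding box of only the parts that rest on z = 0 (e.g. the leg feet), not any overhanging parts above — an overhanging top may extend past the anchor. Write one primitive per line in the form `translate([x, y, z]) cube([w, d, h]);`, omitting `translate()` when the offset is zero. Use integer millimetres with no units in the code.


translate([194, 130, 0]) cube([359, 321, 21]);
translate([194, 130, 21]) cube([359, 21, 348]);
translate([194, 430, 21]) cube([359, 21, 348]);
translate([194, 151, 21]) cube([21, 279, 348]);
translate([532, 151, 21]) cube([21, 279, 348]);


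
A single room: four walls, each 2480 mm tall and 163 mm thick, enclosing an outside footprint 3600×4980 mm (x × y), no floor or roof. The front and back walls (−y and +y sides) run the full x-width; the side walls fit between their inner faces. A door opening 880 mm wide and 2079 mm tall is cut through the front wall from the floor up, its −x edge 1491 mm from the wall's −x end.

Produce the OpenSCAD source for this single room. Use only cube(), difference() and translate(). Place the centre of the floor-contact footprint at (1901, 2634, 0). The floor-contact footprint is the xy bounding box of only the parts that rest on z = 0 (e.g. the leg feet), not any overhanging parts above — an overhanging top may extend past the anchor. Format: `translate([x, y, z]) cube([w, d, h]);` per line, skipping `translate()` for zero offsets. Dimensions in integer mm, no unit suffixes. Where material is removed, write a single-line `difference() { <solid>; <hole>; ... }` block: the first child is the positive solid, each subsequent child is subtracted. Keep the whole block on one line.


difference() { translate([101, 144, 0]) cube([3600, 163, 2480]); translate([1592, 144, 0]) cube([880, 163, 2079]); }
translate([101, 4961, 0]) cube([3600, 163, 2480]);
translate([101, 307, 0]) cube([163, 4654, 2480]);
translate([3538, 307, 0]) cube([163, 4654, 2480]);


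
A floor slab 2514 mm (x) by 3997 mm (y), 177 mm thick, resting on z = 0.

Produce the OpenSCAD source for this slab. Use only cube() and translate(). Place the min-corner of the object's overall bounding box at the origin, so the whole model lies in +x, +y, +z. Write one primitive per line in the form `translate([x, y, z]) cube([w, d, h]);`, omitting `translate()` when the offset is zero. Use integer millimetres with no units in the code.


cube([2514, 3997, 177]);


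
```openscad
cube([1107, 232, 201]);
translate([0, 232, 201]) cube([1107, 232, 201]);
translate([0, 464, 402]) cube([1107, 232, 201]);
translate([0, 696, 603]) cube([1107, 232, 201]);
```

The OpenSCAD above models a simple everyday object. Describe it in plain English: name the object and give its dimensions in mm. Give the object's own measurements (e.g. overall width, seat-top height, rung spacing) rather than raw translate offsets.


A straight staircase of 4 solid steps. Each step is 1107 mm wide (x), 232 mm deep (y, the going) and 201 mm tall (the rise). The first step rests on the floor; each subsequent step sits one going further in +y and one rise higher in +z, directly behind and above the previous step with no overlap.


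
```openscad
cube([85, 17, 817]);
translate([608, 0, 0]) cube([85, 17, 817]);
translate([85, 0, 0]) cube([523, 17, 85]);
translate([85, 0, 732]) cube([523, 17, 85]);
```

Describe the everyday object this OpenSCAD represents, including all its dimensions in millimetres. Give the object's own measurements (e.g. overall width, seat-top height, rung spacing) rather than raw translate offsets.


A rectangular picture frame lying in the x–z plane (depth along y). The opening is 523 mm wide (x) by 647 mm tall (z), surrounded by a border 85 mm wide on all four sides. The frame is 17 mm deep and is made of two full-height vertical stiles with two horizontal rails fitted between them.


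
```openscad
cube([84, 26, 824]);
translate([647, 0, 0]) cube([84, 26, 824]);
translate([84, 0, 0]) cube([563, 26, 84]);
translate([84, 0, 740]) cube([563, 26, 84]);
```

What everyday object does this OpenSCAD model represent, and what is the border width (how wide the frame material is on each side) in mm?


A picture frame. The border width is 84 mm.

Four thin pieces enclosing a rectangular opening — a picture frame. The two full-height stiles are 824 mm tall; the top rail sits at z = 740 and is 84 mm tall, so the border above the opening is 824 − 740 = 84 mm, matching the stile x-width.


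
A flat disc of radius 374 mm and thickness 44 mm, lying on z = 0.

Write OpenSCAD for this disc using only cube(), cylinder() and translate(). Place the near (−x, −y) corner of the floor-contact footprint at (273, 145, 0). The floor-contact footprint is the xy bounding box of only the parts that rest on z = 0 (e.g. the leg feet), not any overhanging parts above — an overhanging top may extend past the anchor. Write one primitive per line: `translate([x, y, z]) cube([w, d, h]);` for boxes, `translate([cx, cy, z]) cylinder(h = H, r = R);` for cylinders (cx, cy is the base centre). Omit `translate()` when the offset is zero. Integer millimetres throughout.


translate([647, 519, 0]) cylinder(h = 44, r = 374);


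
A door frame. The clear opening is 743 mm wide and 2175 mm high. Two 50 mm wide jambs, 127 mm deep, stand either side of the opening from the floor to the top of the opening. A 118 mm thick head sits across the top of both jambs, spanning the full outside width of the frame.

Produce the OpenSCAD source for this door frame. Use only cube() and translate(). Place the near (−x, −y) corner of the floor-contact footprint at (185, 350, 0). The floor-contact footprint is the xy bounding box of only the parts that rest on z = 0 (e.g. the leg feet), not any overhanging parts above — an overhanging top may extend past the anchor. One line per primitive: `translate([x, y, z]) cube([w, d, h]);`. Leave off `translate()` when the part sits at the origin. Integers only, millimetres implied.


translate([185, 350, 0]) cube([50, 127, 2175]);
translate([978, 350, 0]) cube([50, 127, 2175]);
translate([185, 350, 2175]) cube([843, 127, 118]);


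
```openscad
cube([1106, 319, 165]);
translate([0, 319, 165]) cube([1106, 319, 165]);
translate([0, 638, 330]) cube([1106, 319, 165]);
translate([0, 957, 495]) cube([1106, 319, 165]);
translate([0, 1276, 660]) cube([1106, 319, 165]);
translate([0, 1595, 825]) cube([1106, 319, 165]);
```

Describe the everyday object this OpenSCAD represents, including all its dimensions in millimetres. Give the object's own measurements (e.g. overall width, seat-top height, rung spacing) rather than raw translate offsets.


A straight staircase of 6 solid steps. Each step is 1106 mm wide (x), 319 mm deep (y, the going) and 165 mm tall (the rise). The first step rests on the floor; each subsequent step sits one going further in +y and one rise higher in +z, directly behind and above the previous step with no overlap.


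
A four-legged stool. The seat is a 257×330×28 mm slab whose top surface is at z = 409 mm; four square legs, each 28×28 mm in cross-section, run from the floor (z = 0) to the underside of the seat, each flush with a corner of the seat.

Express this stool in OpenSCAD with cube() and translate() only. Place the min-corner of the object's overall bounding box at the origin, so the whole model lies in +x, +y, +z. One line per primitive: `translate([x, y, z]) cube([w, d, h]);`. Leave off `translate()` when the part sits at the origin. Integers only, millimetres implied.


translate([0, 0, 381]) cube([257, 330, 28]);
cube([28, 28, 381]);
translate([229, 0, 0]) cube([28, 28, 381]);
translate([0, 302, 0]) cube([28, 28, 381]);
translate([229, 302, 0]) cube([28, 28, 381]);


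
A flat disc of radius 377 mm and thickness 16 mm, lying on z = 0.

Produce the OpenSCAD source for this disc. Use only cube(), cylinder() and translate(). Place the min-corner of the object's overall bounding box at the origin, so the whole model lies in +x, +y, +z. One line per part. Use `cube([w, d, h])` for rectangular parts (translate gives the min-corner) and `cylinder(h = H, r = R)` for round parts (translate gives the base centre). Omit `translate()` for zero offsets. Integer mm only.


translate([377, 377, 0]) cylinder(h = 16, r = 377);


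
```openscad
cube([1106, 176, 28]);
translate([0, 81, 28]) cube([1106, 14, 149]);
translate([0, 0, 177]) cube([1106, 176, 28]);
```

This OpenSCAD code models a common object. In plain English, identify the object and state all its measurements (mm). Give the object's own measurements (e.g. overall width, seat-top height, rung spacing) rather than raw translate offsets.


An I-beam lying along x, 1106 mm long. Overall section height 205 mm. Two flanges 176 mm wide (y) and 28 mm thick, one on the floor and one at the top; a web 14 mm thick runs between them, centred on the flange width.


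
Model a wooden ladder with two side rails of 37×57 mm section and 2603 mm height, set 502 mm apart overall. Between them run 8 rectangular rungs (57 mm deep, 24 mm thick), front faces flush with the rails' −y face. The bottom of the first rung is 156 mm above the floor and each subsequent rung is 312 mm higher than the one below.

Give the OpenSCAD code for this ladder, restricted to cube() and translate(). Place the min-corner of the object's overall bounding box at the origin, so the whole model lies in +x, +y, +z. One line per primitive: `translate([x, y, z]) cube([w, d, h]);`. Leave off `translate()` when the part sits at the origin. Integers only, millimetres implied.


cube([37, 57, 2603]);
translate([465, 0, 0]) cube([37, 57, 2603]);
translate([37, 0, 156]) cube([428, 57, 24]);
translate([37, 0, 468]) cube([428, 57, 24]);
translate([37, 0, 780]) cube([428, 57, 24]);
translate([37, 0, 1092]) cube([428, 57, 24]);
translate([37, 0, 1404]) cube([428, 57, 24]);
translate([37, 0, 1716]) cube([428, 57, 24]);
translate([37, 0, 2028]) cube([428, 57, 24]);
translate([37, 0, 2340]) cube([428, 57, 24]);


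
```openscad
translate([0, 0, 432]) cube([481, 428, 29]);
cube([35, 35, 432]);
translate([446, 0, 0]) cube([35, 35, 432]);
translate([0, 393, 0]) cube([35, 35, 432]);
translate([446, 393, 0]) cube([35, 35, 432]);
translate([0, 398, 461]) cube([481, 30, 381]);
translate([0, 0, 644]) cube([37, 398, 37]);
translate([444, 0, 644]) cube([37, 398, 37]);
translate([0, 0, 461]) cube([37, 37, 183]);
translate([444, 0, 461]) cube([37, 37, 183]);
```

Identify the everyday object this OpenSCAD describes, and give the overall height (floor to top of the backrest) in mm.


A chair. The overall height is 842 mm.

A slab on four corner posts with a tall panel at the back — a chair. The seat slab sits at z = 432 with thickness 29, and the 381 mm backrest starts at the seat top, so the overall height is 432 + 29 + 381 = 842 mm.


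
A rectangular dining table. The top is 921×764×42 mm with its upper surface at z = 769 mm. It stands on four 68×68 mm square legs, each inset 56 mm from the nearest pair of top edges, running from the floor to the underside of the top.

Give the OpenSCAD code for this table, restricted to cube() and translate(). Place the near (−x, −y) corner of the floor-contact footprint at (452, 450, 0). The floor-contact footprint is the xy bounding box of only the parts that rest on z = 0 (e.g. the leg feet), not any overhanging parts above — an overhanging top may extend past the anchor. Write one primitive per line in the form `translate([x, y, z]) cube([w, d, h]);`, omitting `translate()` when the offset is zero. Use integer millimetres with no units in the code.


// leg_h = 769 - 42 = 727
translate([396, 394, 727]) cube([921, 764, 42]);
translate([452, 450, 0]) cube([68, 68, 727]);
translate([1193, 450, 0]) cube([68, 68, 727]);
translate([452, 1034, 0]) cube([68, 68, 727]);
translate([1193, 1034, 0]) cube([68, 68, 727]);


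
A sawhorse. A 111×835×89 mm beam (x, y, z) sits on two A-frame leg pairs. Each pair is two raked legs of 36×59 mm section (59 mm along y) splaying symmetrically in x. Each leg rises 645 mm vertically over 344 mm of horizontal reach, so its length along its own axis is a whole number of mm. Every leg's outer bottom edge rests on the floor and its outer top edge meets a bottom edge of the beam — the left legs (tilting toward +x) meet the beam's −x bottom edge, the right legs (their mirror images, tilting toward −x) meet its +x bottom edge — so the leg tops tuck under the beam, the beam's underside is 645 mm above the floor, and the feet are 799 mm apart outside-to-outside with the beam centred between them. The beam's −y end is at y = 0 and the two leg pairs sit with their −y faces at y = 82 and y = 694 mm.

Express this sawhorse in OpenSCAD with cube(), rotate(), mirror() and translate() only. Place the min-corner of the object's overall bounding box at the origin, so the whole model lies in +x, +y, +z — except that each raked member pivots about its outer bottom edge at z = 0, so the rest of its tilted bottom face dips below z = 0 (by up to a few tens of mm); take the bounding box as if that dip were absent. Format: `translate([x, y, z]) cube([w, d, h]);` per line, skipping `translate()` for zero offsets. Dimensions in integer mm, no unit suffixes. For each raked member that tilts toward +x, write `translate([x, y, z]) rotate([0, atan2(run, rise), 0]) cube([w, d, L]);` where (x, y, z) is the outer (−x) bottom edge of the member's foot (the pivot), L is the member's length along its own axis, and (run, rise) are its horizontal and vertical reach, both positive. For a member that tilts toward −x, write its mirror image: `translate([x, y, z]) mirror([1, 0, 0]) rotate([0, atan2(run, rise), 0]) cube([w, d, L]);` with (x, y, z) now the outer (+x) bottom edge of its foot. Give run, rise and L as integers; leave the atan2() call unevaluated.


// leg length = √(344² + 645²) = 731
// right-leg outer foot x = 2·344 + 111 = 799
// beam min-corner = (344, 0, 645)
translate([344, 0, 645]) cube([111, 835, 89]);
translate([0, 82, 0]) rotate([0, atan2(344, 645), 0]) cube([36, 59, 731]);
translate([799, 82, 0]) mirror([1, 0, 0]) rotate([0, atan2(344, 645), 0]) cube([36, 59, 731]);
translate([0, 694, 0]) rotate([0, atan2(344, 645), 0]) cube([36, 59, 731]);
translate([799, 694, 0]) mirror([1, 0, 0]) rotate([0, atan2(344, 645), 0]) cube([36, 59, 731]);


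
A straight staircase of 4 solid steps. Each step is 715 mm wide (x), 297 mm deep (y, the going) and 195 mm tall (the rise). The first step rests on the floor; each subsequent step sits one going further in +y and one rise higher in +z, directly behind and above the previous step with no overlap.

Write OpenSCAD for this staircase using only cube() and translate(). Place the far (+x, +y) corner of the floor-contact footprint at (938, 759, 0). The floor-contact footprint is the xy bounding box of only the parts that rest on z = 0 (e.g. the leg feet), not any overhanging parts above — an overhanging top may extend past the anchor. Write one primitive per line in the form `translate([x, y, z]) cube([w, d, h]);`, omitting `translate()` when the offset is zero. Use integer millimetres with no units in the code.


translate([223, 462, 0]) cube([715, 297, 195]);
translate([223, 759, 195]) cube([715, 297, 195]);
translate([223, 1056, 390]) cube([715, 297, 195]);
translate([223, 1353, 585]) cube([715, 297, 195]);


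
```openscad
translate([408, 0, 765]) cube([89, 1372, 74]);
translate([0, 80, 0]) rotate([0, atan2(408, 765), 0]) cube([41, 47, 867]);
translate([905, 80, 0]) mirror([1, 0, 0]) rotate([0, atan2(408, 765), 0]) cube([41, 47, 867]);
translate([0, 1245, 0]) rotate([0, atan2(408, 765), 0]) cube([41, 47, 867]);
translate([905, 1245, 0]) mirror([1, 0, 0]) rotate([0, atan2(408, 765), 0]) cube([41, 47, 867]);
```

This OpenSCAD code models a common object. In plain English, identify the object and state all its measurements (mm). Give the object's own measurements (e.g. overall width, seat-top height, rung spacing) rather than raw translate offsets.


A sawhorse. A 89×1372×74 mm beam (x, y, z) sits on two A-frame leg pairs. Each pair is two raked legs of 41×47 mm section (47 mm along y) splaying symmetrically in x. Each leg rises 765 mm vertically over 408 mm of horizontal reach and is 867 mm long along its own axis. Every leg's outer bottom edge rests on the floor and its outer top edge meets a bottom edge of the beam — the left legs (tilting toward +x) meet the beam's −x bottom edge, the right legs (their mirror images, tilting toward −x) meet its +x bottom edge — so the leg tops tuck under the beam, the beam's underside is 765 mm above the floor, and the feet are 905 mm apart outside-to-outside with the beam centred between them. The two leg pairs are set in 80 mm from either end of the beam.


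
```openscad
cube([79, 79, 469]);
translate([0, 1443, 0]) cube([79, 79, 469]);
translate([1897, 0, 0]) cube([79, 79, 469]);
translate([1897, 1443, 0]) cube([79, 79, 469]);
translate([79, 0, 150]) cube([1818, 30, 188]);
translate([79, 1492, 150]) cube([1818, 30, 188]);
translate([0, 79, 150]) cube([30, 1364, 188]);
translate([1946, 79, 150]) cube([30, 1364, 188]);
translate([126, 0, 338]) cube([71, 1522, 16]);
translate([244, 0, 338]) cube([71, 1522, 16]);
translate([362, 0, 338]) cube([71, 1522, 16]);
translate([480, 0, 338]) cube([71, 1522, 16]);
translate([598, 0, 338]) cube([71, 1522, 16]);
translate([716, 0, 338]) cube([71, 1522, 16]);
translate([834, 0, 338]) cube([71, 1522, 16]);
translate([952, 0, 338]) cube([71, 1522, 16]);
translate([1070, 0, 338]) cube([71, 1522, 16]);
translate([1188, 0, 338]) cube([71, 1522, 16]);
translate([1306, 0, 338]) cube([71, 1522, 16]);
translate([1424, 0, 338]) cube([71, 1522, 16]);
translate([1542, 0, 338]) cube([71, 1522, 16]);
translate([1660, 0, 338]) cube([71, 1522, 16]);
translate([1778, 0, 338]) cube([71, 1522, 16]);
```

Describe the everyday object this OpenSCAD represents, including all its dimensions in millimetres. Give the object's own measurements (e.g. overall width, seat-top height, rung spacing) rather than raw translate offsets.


A bed frame 1976 mm long (x) by 1522 mm wide (y). Four 79×79 mm corner posts, 469 mm tall, at the corners of the footprint. Four rails of 30 mm thickness and 188 mm height run between adjacent posts with their undersides at z = 150 mm, their outer faces flush with the outside of the frame (the two x-running rails run between the posts' inner faces; the two y-running rails run between the posts' inner faces). 15 slats, each 71 mm wide (x) and 16 mm thick, lie across the top of the two x-running rails, running the full 1522 mm width of the frame in y; along x they sit between the end posts with a 47 mm gap after the −x posts and between neighbouring slats, leaving 48 mm before the +x posts.


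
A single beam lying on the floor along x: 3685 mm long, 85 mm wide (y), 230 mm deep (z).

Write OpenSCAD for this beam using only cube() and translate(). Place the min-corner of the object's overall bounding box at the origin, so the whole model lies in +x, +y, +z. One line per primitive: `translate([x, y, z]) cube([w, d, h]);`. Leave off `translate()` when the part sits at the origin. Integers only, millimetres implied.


cube([3685, 85, 230]);


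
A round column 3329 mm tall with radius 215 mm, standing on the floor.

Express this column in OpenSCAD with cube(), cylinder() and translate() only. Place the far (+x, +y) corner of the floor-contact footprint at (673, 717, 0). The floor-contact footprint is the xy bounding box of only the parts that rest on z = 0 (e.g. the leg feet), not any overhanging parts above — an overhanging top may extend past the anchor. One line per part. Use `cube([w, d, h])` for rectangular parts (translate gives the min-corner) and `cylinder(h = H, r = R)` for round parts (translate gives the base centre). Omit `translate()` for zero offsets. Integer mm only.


translate([458, 502, 0]) cylinder(h = 3329, r = 215);


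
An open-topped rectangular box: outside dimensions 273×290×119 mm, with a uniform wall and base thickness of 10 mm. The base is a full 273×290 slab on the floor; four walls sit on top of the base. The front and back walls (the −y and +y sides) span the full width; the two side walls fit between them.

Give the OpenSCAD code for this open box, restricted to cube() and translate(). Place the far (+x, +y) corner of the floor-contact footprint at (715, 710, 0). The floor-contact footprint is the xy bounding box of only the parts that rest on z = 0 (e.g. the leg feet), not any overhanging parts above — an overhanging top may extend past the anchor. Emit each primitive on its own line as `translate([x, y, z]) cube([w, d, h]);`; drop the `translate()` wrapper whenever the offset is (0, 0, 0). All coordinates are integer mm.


translate([442, 420, 0]) cube([273, 290, 10]);
translate([442, 420, 10]) cube([273, 10, 109]);
translate([442, 700, 10]) cube([273, 10, 109]);
translate([442, 430, 10]) cube([10, 270, 109]);
translate([705, 430, 10]) cube([10, 270, 109]);


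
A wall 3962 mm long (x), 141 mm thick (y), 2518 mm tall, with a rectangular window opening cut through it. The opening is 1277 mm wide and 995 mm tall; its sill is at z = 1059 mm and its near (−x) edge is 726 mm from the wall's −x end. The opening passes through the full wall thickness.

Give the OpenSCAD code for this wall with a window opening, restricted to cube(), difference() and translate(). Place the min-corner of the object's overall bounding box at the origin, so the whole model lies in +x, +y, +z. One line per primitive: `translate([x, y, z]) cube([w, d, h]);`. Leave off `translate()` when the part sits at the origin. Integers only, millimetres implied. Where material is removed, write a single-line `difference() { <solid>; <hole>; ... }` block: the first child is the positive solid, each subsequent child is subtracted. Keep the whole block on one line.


difference() { cube([3962, 141, 2518]); translate([726, 0, 1059]) cube([1277, 141, 995]); }


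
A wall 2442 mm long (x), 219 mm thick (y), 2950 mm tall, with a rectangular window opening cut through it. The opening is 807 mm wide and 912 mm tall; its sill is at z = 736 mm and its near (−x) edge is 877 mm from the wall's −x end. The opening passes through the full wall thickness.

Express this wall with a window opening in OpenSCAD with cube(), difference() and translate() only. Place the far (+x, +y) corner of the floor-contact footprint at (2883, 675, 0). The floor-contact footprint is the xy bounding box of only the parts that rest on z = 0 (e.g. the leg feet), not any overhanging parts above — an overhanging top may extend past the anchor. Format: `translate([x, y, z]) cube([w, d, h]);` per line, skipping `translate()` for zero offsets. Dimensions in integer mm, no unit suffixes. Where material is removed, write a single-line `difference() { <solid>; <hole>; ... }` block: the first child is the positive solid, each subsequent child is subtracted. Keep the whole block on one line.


difference() { translate([441, 456, 0]) cube([2442, 219, 2950]); translate([1318, 456, 736]) cube([807, 219, 912]); }


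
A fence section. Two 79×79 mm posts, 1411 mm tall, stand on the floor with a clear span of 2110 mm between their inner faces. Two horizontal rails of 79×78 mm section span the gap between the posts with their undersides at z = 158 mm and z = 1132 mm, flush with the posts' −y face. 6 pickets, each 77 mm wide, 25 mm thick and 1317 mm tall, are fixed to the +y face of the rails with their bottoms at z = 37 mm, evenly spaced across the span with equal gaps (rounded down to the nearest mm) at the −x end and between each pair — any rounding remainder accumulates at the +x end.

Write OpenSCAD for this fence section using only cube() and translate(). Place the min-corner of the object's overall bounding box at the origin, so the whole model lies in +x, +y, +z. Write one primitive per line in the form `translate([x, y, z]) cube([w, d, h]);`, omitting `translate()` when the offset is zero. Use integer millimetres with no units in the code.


cube([79, 79, 1411]);
translate([2189, 0, 0]) cube([79, 79, 1411]);
translate([79, 0, 158]) cube([2110, 79, 78]);
translate([79, 0, 1132]) cube([2110, 79, 78]);
translate([314, 79, 37]) cube([77, 25, 1317]);
translate([626, 79, 37]) cube([77, 25, 1317]);
translate([938, 79, 37]) cube([77, 25, 1317]);
translate([1250, 79, 37]) cube([77, 25, 1317]);
translate([1562, 79, 37]) cube([77, 25, 1317]);
translate([1874, 79, 37]) cube([77, 25, 1317]);


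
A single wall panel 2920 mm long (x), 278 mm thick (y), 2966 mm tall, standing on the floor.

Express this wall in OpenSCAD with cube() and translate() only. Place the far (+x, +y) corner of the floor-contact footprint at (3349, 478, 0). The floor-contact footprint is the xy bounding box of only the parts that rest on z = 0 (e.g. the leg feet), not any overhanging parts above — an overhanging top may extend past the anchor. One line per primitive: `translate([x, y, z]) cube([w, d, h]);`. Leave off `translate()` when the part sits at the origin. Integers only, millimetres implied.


translate([429, 200, 0]) cube([2920, 278, 2966]);


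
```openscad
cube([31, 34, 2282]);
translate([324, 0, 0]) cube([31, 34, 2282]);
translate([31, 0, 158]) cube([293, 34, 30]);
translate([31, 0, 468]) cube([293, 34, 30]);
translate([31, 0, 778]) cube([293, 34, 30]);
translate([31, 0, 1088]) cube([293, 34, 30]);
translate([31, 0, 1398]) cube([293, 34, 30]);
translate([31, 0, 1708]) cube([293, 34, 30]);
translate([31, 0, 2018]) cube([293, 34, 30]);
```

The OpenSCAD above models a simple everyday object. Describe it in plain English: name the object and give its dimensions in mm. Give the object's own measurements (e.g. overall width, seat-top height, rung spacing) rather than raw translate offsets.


A straight ladder. Two 31×34 mm vertical rails, 2282 mm tall, stand 355 mm apart (outside-to-outside) with their front faces coplanar on the −y side. 7 rungs, each 34 mm deep and 30 mm tall, span between the inner faces of the rails, front faces flush with the rails. The lowest rung's underside is at z = 158 mm and rungs are spaced 310 mm apart (underside to underside).


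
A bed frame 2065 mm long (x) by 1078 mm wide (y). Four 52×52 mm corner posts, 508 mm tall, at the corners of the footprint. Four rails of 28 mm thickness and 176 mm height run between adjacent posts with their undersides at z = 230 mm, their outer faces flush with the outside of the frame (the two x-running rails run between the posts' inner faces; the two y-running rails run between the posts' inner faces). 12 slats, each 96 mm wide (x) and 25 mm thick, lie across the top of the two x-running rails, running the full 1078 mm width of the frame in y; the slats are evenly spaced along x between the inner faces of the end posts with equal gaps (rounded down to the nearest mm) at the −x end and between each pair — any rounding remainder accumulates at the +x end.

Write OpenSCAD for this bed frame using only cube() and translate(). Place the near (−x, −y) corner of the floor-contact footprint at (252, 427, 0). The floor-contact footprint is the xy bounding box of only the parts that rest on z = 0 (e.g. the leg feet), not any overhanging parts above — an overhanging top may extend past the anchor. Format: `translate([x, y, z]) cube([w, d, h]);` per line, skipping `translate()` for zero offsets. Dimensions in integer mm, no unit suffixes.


translate([252, 427, 0]) cube([52, 52, 508]);
translate([252, 1453, 0]) cube([52, 52, 508]);
translate([2265, 427, 0]) cube([52, 52, 508]);
translate([2265, 1453, 0]) cube([52, 52, 508]);
translate([304, 427, 230]) cube([1961, 28, 176]);
translate([304, 1477, 230]) cube([1961, 28, 176]);
translate([252, 479, 230]) cube([28, 974, 176]);
translate([2289, 479, 230]) cube([28, 974, 176]);
translate([366, 427, 406]) cube([96, 1078, 25]);
translate([524, 427, 406]) cube([96, 1078, 25]);
translate([682, 427, 406]) cube([96, 1078, 25]);
translate([840, 427, 406]) cube([96, 1078, 25]);
translate([998, 427, 406]) cube([96, 1078, 25]);
translate([1156, 427, 406]) cube([96, 1078, 25]);
translate([1314, 427, 406]) cube([96, 1078, 25]);
translate([1472, 427, 406]) cube([96, 1078, 25]);
translate([1630, 427, 406]) cube([96, 1078, 25]);
translate([1788, 427, 406]) cube([96, 1078, 25]);
translate([1946, 427, 406]) cube([96, 1078, 25]);
translate([2104, 427, 406]) cube([96, 1078, 25]);


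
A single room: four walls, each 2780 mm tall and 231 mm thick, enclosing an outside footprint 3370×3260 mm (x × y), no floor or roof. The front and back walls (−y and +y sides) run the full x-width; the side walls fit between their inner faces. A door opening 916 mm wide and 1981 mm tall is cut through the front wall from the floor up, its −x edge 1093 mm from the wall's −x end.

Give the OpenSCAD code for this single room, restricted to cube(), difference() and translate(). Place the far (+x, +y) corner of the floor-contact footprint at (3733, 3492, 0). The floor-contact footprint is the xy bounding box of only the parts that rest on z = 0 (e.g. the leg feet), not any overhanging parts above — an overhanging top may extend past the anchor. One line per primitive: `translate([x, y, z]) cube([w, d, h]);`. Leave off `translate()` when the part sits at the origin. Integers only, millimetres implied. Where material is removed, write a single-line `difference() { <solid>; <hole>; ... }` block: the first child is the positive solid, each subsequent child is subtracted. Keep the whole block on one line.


difference() { translate([363, 232, 0]) cube([3370, 231, 2780]); translate([1456, 232, 0]) cube([916, 231, 1981]); }
translate([363, 3261, 0]) cube([3370, 231, 2780]);
translate([363, 463, 0]) cube([231, 2798, 2780]);
translate([3502, 463, 0]) cube([231, 2798, 2780]);


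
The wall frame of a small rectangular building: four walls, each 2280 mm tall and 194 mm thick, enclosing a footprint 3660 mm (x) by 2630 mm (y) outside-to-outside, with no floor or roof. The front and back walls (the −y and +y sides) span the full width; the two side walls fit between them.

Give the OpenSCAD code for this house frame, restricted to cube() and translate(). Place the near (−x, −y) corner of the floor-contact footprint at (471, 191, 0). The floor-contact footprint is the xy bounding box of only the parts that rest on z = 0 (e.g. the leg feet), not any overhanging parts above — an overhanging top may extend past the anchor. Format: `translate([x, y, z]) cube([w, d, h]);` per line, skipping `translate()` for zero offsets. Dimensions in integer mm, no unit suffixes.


translate([471, 191, 0]) cube([3660, 194, 2280]);
translate([471, 2627, 0]) cube([3660, 194, 2280]);
translate([471, 385, 0]) cube([194, 2242, 2280]);
translate([3937, 385, 0]) cube([194, 2242, 2280]);


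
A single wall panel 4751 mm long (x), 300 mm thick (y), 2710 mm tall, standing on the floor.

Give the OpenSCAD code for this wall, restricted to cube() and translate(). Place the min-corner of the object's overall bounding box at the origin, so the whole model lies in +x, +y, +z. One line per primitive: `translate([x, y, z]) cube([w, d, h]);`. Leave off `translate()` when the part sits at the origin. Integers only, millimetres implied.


cube([4751, 300, 2710]);


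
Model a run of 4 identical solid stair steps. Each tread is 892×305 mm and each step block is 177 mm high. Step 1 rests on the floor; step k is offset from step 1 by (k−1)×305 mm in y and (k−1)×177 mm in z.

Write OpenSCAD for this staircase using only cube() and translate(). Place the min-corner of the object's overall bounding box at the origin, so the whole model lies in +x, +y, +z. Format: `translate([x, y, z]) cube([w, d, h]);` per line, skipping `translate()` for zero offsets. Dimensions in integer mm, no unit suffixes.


cube([892, 305, 177]);
translate([0, 305, 177]) cube([892, 305, 177]);
translate([0, 610, 354]) cube([892, 305, 177]);
translate([0, 915, 531]) cube([892, 305, 177]);


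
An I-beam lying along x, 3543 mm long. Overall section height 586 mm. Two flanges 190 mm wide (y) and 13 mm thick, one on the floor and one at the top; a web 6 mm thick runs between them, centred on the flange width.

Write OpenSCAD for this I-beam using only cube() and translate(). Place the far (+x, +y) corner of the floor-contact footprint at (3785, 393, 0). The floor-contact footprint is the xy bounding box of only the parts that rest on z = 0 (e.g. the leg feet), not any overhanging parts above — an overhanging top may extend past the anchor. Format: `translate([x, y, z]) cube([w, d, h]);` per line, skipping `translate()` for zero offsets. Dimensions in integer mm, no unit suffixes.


translate([242, 203, 0]) cube([3543, 190, 13]);
translate([242, 295, 13]) cube([3543, 6, 560]);
translate([242, 203, 573]) cube([3543, 190, 13]);


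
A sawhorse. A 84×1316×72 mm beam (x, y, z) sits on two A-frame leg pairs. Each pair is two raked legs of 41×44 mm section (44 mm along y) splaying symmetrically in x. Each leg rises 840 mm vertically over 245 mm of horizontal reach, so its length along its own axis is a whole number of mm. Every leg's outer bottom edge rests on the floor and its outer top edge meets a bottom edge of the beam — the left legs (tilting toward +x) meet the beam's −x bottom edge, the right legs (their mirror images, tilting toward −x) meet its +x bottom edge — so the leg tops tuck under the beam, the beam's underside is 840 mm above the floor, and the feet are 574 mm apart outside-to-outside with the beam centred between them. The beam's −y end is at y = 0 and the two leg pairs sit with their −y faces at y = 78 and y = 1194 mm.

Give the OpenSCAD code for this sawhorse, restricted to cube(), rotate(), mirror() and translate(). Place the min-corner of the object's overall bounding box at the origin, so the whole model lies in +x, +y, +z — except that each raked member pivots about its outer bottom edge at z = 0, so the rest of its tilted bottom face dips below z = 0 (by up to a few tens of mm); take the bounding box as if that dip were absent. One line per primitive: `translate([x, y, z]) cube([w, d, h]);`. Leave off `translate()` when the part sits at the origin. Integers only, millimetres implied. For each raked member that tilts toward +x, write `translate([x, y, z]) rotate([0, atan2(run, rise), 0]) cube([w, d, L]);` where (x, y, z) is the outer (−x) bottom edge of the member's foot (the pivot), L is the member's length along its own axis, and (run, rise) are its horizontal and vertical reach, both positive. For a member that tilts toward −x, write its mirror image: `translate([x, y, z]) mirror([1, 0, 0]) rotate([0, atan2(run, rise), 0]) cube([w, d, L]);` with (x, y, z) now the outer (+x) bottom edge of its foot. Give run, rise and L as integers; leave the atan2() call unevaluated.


translate([245, 0, 840]) cube([84, 1316, 72]);
translate([0, 78, 0]) rotate([0, atan2(245, 840), 0]) cube([41, 44, 875]);
translate([574, 78, 0]) mirror([1, 0, 0]) rotate([0, atan2(245, 840), 0]) cube([41, 44, 875]);
translate([0, 1194, 0]) rotate([0, atan2(245, 840), 0]) cube([41, 44, 875]);
translate([574, 1194, 0]) mirror([1, 0, 0]) rotate([0, atan2(245, 840), 0]) cube([41, 44, 875]);
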